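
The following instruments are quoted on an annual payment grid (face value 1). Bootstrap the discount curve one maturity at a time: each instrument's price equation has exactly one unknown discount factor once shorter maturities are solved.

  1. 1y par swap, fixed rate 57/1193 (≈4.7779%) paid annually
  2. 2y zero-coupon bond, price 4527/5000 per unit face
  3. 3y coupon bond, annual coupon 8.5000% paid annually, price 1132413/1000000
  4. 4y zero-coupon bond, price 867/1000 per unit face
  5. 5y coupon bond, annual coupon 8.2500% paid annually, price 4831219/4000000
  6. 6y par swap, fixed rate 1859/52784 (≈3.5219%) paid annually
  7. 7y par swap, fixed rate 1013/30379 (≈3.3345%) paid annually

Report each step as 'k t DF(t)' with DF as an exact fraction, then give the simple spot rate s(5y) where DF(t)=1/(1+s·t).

1 1 1193/1250
2 2 4527/5000
3 3 449/500
4 4 867/1000
5 5 1679/2000
6 6 8141/10000
7 7 3987/5000
s(5y) = (1/(1679/2000) − 1)/(5) = 321/8395 ≈ 3.8237%

step 1 [1y] swap r/1=57/1193: DF=(1 − 57/1193·(0))/(1+57/1193) = 1193/1250 ≈ 0.954400
step 2 [2y] zero: DF = P = 4527/5000 ≈ 0.905400
step 3 [3y] bond c/1=17/200: DF=(1132413/1000000 − 17/200·(0.954400+0.905400))/(1+17/200) = 449/500 ≈ 0.898000
step 4 [4y] zero: DF = P = 867/1000 ≈ 0.867000
step 5 [5y] bond c/1=33/400: DF=(4831219/4000000 − 33/400·(0.954400+0.905400+0.898000+0.867000))/(1+33/400) = 1679/2000 ≈ 0.839500
step 6 [6y] swap r/1=1859/52784: DF=(1 − 1859/52784·(0.954400+0.905400+0.898000+0.867000+0.839500))/(1+1859/52784) = 8141/10000 ≈ 0.814100
step 7 [7y] swap r/1=1013/30379: DF=(1 − 1013/30379·(0.954400+0.905400+0.898000+0.867000+0.839500+0.814100))/(1+1013/30379) = 3987/5000 ≈ 0.797400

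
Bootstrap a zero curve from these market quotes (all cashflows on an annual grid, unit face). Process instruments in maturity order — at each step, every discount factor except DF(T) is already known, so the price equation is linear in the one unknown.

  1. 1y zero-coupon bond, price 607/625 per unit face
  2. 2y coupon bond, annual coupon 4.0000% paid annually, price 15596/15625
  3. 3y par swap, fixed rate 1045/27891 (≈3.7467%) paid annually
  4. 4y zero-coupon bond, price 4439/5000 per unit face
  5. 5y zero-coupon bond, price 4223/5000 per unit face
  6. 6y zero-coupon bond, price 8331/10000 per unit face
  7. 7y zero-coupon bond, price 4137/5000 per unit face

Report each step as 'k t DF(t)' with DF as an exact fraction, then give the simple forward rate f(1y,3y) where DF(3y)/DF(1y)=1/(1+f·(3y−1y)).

step 1 [1y] zero: DF = P = 607/625 ≈ 0.971200
step 2 [2y] bond c/1=1/25: DF=(15596/15625 − 1/25·(0.971200))/(1+1/25) = 1153/1250 ≈ 0.922400
step 3 [3y] swap r/1=1045/27891: DF=(1 − 1045/27891·(0.971200+0.922400))/(1+1045/27891) = 1791/2000 ≈ 0.895500
step 4 [4y] zero: DF = P = 4439/5000 ≈ 0.887800
step 5 [5y] zero: DF = P = 4223/5000 ≈ 0.844600
step 6 [6y] zero: DF = P = 8331/10000 ≈ 0.833100
step 7 [7y] zero: DF = P = 4137/5000 ≈ 0.827400

1 1 607/625
2 2 1153/1250
3 3 1791/2000
4 4 4439/5000
5 5 4223/5000
6 6 8331/10000
7 7 4137/5000
f(1y,3y) = ((607/625)/(1791/2000) − 1)/(2) = 757/17910 ≈ 4.2267%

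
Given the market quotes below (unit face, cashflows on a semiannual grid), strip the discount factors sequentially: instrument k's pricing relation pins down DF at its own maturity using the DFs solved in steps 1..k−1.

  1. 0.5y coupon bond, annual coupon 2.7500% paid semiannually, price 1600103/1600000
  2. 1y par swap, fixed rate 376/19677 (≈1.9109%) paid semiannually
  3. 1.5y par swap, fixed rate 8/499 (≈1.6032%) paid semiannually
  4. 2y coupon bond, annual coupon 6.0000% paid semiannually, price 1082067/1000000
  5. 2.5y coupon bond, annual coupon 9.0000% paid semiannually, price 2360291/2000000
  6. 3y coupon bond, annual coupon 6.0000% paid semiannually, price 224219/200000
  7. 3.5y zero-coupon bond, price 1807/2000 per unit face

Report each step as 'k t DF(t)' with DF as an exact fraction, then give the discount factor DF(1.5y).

step 1 [0.5y] bond c/2=11/800: DF=(1600103/1600000 − 11/800·(0))/(1+11/800) = 1973/2000 ≈ 0.986500
step 2 [1y] swap r/2=188/19677: DF=(1 − 188/19677·(0.986500))/(1+188/19677) = 2453/2500 ≈ 0.981200
step 3 [1.5y] swap r/2=4/499: DF=(1 − 4/499·(0.986500+0.981200))/(1+4/499) = 2441/2500 ≈ 0.976400
step 4 [2y] bond c/2=3/100: DF=(1082067/1000000 − 3/100·(0.986500+0.981200+0.976400))/(1+3/100) = 603/625 ≈ 0.964800
step 5 [2.5y] bond c/2=9/200: DF=(2360291/2000000 − 9/200·(0.986500+0.981200+0.976400+0.964800))/(1+9/200) = 961/1000 ≈ 0.961000
step 6 [3y] bond c/2=3/100: DF=(224219/200000 − 3/100·(0.986500+0.981200+0.976400+0.964800+0.961000))/(1+3/100) = 4733/5000 ≈ 0.946600
step 7 [3.5y] zero: DF = P = 1807/2000 ≈ 0.903500

1 1/2 1973/2000
2 1 2453/2500
3 3/2 2441/2500
4 2 603/625
5 5/2 961/1000
6 3 4733/5000
7 7/2 1807/2000
DF(1.5y) = 2441/2500 ≈ 0.976400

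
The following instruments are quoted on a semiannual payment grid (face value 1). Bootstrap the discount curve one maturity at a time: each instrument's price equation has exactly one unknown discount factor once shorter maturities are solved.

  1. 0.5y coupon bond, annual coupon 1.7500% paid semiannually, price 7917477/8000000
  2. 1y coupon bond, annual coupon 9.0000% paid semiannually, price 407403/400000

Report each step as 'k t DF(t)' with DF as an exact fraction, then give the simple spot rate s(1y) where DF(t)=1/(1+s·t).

1 1/2 9811/10000
2 1 2331/2500
s(1y) = (1/(2331/2500) − 1)/(1) = 169/2331 ≈ 7.2501%

step 1 [0.5y] bond c/2=7/800: DF=(7917477/8000000 − 7/800·(0))/(1+7/800) = 9811/10000 ≈ 0.981100
step 2 [1y] bond c/2=9/200: DF=(407403/400000 − 9/200·(0.981100))/(1+9/200) = 2331/2500 ≈ 0.932400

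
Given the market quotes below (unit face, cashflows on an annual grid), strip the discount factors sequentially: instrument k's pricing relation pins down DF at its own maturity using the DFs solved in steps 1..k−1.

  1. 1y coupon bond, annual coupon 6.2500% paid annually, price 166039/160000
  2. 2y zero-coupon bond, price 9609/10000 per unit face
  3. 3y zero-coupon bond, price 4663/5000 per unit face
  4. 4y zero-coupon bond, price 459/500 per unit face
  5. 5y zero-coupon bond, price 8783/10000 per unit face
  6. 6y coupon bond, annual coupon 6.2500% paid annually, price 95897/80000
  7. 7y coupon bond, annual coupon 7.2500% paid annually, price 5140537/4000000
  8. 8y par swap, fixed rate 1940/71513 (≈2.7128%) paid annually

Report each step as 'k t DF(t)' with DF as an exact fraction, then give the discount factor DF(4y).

1 1 9767/10000
2 2 9609/10000
3 3 4663/5000
4 4 459/500
5 5 8783/10000
6 6 8537/10000
7 7 8251/10000
8 8 403/500
DF(4y) = 459/500 ≈ 0.918000

step 1 [1y] bond c/1=1/16: DF=(166039/160000 − 1/16·(0))/(1+1/16) = 9767/10000 ≈ 0.976700
step 2 [2y] zero: DF = P = 9609/10000 ≈ 0.960900
step 3 [3y] zero: DF = P = 4663/5000 ≈ 0.932600
step 4 [4y] zero: DF = P = 459/500 ≈ 0.918000
step 5 [5y] zero: DF = P = 8783/10000 ≈ 0.878300
step 6 [6y] bond c/1=1/16: DF=(95897/80000 − 1/16·(0.976700+0.960900+0.932600+0.918000+0.878300))/(1+1/16) = 8537/10000 ≈ 0.853700
step 7 [7y] bond c/1=29/400: DF=(5140537/4000000 − 29/400·(0.976700+0.960900+0.932600+0.918000+0.878300+0.853700))/(1+29/400) = 8251/10000 ≈ 0.825100
step 8 [8y] swap r/1=1940/71513: DF=(1 − 1940/71513·(0.976700+0.960900+0.932600+0.918000+0.878300+0.853700+0.825100))/(1+1940/71513) = 403/500 ≈ 0.806000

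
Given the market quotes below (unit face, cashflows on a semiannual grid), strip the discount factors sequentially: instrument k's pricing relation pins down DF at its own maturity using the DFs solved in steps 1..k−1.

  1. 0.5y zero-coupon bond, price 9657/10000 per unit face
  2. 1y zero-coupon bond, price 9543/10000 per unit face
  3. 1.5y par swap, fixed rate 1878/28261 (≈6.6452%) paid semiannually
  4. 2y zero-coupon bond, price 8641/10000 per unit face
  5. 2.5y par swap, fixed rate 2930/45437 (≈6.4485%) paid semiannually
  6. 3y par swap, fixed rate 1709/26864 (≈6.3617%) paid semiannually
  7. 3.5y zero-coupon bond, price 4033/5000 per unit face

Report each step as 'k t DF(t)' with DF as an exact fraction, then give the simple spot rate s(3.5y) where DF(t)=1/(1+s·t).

1 1/2 9657/10000
2 1 9543/10000
3 3/2 9061/10000
4 2 8641/10000
5 5/2 1707/2000
6 3 8291/10000
7 7/2 4033/5000
s(3.5y) = (1/(4033/5000) − 1)/(7/2) = 1934/28231 ≈ 6.8506%

step 1 [0.5y] zero: DF = P = 9657/10000 ≈ 0.965700
step 2 [1y] zero: DF = P = 9543/10000 ≈ 0.954300
step 3 [1.5y] swap r/2=939/28261: DF=(1 − 939/28261·(0.965700+0.954300))/(1+939/28261) = 9061/10000 ≈ 0.906100
step 4 [2y] zero: DF = P = 8641/10000 ≈ 0.864100
step 5 [2.5y] swap r/2=1465/45437: DF=(1 − 1465/45437·(0.965700+0.954300+0.906100+0.864100))/(1+1465/45437) = 1707/2000 ≈ 0.853500
step 6 [3y] swap r/2=1709/53728: DF=(1 − 1709/53728·(0.965700+0.954300+0.906100+0.864100+0.853500))/(1+1709/53728) = 8291/10000 ≈ 0.829100
step 7 [3.5y] zero: DF = P = 4033/5000 ≈ 0.806600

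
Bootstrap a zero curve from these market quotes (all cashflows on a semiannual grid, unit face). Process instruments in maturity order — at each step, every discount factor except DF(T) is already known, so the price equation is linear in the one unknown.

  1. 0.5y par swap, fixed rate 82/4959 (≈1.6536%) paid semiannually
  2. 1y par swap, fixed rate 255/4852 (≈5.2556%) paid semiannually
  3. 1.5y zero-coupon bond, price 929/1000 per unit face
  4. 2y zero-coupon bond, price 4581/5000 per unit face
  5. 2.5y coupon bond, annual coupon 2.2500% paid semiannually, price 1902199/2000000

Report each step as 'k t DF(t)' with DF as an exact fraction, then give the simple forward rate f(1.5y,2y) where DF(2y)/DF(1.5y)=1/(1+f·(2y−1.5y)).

1 1/2 4959/5000
2 1 949/1000
3 3/2 929/1000
4 2 4581/5000
5 5/2 1123/1250
f(1.5y,2y) = ((929/1000)/(4581/5000) − 1)/(1/2) = 128/4581 ≈ 2.7941%

step 1 [0.5y] swap r/2=41/4959: DF=(1 − 41/4959·(0))/(1+41/4959) = 4959/5000 ≈ 0.991800
step 2 [1y] swap r/2=255/9704: DF=(1 − 255/9704·(0.991800))/(1+255/9704) = 949/1000 ≈ 0.949000
step 3 [1.5y] zero: DF = P = 929/1000 ≈ 0.929000
step 4 [2y] zero: DF = P = 4581/5000 ≈ 0.916200
step 5 [2.5y] bond c/2=9/800: DF=(1902199/2000000 − 9/800·(0.991800+0.949000+0.929000+0.916200))/(1+9/800) = 1123/1250 ≈ 0.898400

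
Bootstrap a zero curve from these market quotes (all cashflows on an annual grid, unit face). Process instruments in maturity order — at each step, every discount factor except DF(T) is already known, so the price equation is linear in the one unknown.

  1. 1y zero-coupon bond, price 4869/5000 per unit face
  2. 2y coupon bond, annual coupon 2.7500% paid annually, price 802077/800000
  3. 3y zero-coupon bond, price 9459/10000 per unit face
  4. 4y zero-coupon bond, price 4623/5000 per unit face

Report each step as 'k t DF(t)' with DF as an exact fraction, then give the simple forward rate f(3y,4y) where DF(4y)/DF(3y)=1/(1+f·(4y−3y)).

1 1 4869/5000
2 2 9497/10000
3 3 9459/10000
4 4 4623/5000
f(3y,4y) = ((9459/10000)/(4623/5000) − 1)/(1) = 71/3082 ≈ 2.3037%

step 1 [1y] zero: DF = P = 4869/5000 ≈ 0.973800
step 2 [2y] bond c/1=11/400: DF=(802077/800000 − 11/400·(0.973800))/(1+11/400) = 9497/10000 ≈ 0.949700
step 3 [3y] zero: DF = P = 9459/10000 ≈ 0.945900
step 4 [4y] zero: DF = P = 4623/5000 ≈ 0.924600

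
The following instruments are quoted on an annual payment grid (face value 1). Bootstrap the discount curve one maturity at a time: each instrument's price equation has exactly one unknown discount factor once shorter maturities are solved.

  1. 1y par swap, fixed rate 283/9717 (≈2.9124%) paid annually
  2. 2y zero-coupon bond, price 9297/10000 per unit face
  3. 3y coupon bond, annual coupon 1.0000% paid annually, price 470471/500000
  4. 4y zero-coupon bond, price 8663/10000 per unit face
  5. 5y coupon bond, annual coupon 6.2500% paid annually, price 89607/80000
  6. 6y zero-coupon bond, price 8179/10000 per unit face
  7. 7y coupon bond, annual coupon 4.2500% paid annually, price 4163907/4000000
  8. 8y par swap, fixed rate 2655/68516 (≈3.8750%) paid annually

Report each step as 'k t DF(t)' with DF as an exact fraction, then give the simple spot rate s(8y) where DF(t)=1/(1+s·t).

1 1 9717/10000
2 2 9297/10000
3 3 1141/1250
4 4 8663/10000
5 5 8377/10000
6 6 8179/10000
7 7 781/1000
8 8 1469/2000
s(8y) = (1/(1469/2000) − 1)/(8) = 531/11752 ≈ 4.5184%

step 1 [1y] swap r/1=283/9717: DF=(1 − 283/9717·(0))/(1+283/9717) = 9717/10000 ≈ 0.971700
step 2 [2y] zero: DF = P = 9297/10000 ≈ 0.929700
step 3 [3y] bond c/1=1/100: DF=(470471/500000 − 1/100·(0.971700+0.929700))/(1+1/100) = 1141/1250 ≈ 0.912800
step 4 [4y] zero: DF = P = 8663/10000 ≈ 0.866300
step 5 [5y] bond c/1=1/16: DF=(89607/80000 − 1/16·(0.971700+0.929700+0.912800+0.866300))/(1+1/16) = 8377/10000 ≈ 0.837700
step 6 [6y] zero: DF = P = 8179/10000 ≈ 0.817900
step 7 [7y] bond c/1=17/400: DF=(4163907/4000000 − 17/400·(0.971700+0.929700+0.912800+0.866300+0.837700+0.817900))/(1+17/400) = 781/1000 ≈ 0.781000
step 8 [8y] swap r/1=2655/68516: DF=(1 − 2655/68516·(0.971700+0.929700+0.912800+0.866300+0.837700+0.817900+0.781000))/(1+2655/68516) = 1469/2000 ≈ 0.734500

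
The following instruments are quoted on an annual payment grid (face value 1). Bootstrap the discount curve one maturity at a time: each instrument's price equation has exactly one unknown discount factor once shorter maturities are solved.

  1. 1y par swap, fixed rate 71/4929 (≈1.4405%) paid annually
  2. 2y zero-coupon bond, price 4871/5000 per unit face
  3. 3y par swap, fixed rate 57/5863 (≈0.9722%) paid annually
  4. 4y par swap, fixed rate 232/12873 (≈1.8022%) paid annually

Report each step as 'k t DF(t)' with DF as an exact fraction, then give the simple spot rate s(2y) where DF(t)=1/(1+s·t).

step 1 [1y] swap r/1=71/4929: DF=(1 − 71/4929·(0))/(1+71/4929) = 4929/5000 ≈ 0.985800
step 2 [2y] zero: DF = P = 4871/5000 ≈ 0.974200
step 3 [3y] swap r/1=57/5863: DF=(1 − 57/5863·(0.985800+0.974200))/(1+57/5863) = 1943/2000 ≈ 0.971500
step 4 [4y] swap r/1=232/12873: DF=(1 − 232/12873·(0.985800+0.974200+0.971500))/(1+232/12873) = 1163/1250 ≈ 0.930400

1 1 4929/5000
2 2 4871/5000
3 3 1943/2000
4 4 1163/1250
s(2y) = (1/(4871/5000) − 1)/(2) = 129/9742 ≈ 1.3242%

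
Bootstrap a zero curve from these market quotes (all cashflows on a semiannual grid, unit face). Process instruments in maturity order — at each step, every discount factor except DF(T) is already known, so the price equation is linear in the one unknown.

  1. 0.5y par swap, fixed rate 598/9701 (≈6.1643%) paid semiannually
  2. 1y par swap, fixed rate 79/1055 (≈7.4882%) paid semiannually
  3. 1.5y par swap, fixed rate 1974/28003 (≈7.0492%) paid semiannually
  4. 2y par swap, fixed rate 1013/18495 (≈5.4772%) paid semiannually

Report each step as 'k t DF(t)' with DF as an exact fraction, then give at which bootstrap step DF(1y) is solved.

1 1/2 9701/10000
2 1 9289/10000
3 3/2 9013/10000
4 2 8987/10000
DF(1y) is solved at step 2

step 1 [0.5y] swap r/2=299/9701: DF=(1 − 299/9701·(0))/(1+299/9701) = 9701/10000 ≈ 0.970100
step 2 [1y] swap r/2=79/2110: DF=(1 − 79/2110·(0.970100))/(1+79/2110) = 9289/10000 ≈ 0.928900
step 3 [1.5y] swap r/2=987/28003: DF=(1 − 987/28003·(0.970100+0.928900))/(1+987/28003) = 9013/10000 ≈ 0.901300
step 4 [2y] swap r/2=1013/36990: DF=(1 − 1013/36990·(0.970100+0.928900+0.901300))/(1+1013/36990) = 8987/10000 ≈ 0.898700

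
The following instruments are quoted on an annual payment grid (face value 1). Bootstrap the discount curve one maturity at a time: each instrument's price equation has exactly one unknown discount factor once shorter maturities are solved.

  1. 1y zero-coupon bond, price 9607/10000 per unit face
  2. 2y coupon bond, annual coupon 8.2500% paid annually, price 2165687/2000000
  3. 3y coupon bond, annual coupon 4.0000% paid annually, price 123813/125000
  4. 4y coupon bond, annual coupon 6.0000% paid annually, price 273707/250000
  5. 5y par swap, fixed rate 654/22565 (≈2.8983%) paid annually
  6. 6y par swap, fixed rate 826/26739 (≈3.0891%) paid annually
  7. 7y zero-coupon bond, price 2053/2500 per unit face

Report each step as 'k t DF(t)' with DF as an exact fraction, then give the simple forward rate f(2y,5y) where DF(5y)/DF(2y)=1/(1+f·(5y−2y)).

step 1 [1y] zero: DF = P = 9607/10000 ≈ 0.960700
step 2 [2y] bond c/1=33/400: DF=(2165687/2000000 − 33/400·(0.960700))/(1+33/400) = 9271/10000 ≈ 0.927100
step 3 [3y] bond c/1=1/25: DF=(123813/125000 − 1/25·(0.960700+0.927100))/(1+1/25) = 4399/5000 ≈ 0.879800
step 4 [4y] bond c/1=3/50: DF=(273707/250000 − 3/50·(0.960700+0.927100+0.879800))/(1+3/50) = 4381/5000 ≈ 0.876200
step 5 [5y] swap r/1=654/22565: DF=(1 − 654/22565·(0.960700+0.927100+0.879800+0.876200))/(1+654/22565) = 2173/2500 ≈ 0.869200
step 6 [6y] swap r/1=826/26739: DF=(1 − 826/26739·(0.960700+0.927100+0.879800+0.876200+0.869200))/(1+826/26739) = 2087/2500 ≈ 0.834800
step 7 [7y] zero: DF = P = 2053/2500 ≈ 0.821200

1 1 9607/10000
2 2 9271/10000
3 3 4399/5000
4 4 4381/5000
5 5 2173/2500
6 6 2087/2500
7 7 2053/2500
f(2y,5y) = ((9271/10000)/(2173/2500) − 1)/(3) = 193/8692 ≈ 2.2204%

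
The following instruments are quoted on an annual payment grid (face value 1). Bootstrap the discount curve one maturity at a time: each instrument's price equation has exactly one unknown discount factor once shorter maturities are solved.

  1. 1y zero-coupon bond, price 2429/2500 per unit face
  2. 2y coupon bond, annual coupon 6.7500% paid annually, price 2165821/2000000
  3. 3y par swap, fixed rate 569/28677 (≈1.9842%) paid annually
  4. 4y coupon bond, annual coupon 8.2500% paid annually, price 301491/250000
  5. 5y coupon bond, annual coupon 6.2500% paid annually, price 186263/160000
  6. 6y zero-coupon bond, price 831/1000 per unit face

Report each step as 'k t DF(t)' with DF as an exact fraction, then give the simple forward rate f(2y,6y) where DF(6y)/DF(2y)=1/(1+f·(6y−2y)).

step 1 [1y] zero: DF = P = 2429/2500 ≈ 0.971600
step 2 [2y] bond c/1=27/400: DF=(2165821/2000000 − 27/400·(0.971600))/(1+27/400) = 953/1000 ≈ 0.953000
step 3 [3y] swap r/1=569/28677: DF=(1 − 569/28677·(0.971600+0.953000))/(1+569/28677) = 9431/10000 ≈ 0.943100
step 4 [4y] bond c/1=33/400: DF=(301491/250000 − 33/400·(0.971600+0.953000+0.943100))/(1+33/400) = 1791/2000 ≈ 0.895500
step 5 [5y] bond c/1=1/16: DF=(186263/160000 − 1/16·(0.971600+0.953000+0.943100+0.895500))/(1+1/16) = 8743/10000 ≈ 0.874300
step 6 [6y] zero: DF = P = 831/1000 ≈ 0.831000

1 1 2429/2500
2 2 953/1000
3 3 9431/10000
4 4 1791/2000
5 5 8743/10000
6 6 831/1000
f(2y,6y) = ((953/1000)/(831/1000) − 1)/(4) = 61/1662 ≈ 3.6703%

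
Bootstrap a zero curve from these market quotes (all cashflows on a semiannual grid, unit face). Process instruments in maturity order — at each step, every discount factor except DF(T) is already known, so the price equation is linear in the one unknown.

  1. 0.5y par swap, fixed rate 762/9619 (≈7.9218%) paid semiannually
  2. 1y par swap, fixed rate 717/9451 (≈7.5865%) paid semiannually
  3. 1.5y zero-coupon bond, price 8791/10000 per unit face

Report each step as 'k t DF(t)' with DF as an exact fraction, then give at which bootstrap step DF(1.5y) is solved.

1 1/2 9619/10000
2 1 9283/10000
3 3/2 8791/10000
DF(1.5y) is solved at step 3

step 1 [0.5y] swap r/2=381/9619: DF=(1 − 381/9619·(0))/(1+381/9619) = 9619/10000 ≈ 0.961900
step 2 [1y] swap r/2=717/18902: DF=(1 − 717/18902·(0.961900))/(1+717/18902) = 9283/10000 ≈ 0.928300
step 3 [1.5y] zero: DF = P = 8791/10000 ≈ 0.879100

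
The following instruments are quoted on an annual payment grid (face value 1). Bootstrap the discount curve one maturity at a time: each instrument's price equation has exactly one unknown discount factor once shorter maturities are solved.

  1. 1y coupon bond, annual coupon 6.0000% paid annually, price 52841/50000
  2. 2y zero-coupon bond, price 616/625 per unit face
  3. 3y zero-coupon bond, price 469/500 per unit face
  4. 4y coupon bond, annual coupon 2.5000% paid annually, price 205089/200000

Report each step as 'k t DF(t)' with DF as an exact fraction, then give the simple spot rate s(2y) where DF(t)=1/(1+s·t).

step 1 [1y] bond c/1=3/50: DF=(52841/50000 − 3/50·(0))/(1+3/50) = 997/1000 ≈ 0.997000
step 2 [2y] zero: DF = P = 616/625 ≈ 0.985600
step 3 [3y] zero: DF = P = 469/500 ≈ 0.938000
step 4 [4y] bond c/1=1/40: DF=(205089/200000 − 1/40·(0.997000+0.985600+0.938000))/(1+1/40) = 2323/2500 ≈ 0.929200

1 1 997/1000
2 2 616/625
3 3 469/500
4 4 2323/2500
s(2y) = (1/(616/625) − 1)/(2) = 9/1232 ≈ 0.7305%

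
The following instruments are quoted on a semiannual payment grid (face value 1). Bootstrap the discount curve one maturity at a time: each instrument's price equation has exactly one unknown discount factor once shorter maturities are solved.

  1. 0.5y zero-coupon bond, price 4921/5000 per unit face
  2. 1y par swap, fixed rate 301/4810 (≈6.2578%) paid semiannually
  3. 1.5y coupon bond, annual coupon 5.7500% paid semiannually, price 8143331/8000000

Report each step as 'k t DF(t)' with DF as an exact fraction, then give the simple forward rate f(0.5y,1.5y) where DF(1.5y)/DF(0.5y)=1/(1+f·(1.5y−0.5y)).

step 1 [0.5y] zero: DF = P = 4921/5000 ≈ 0.984200
step 2 [1y] swap r/2=301/9620: DF=(1 − 301/9620·(0.984200))/(1+301/9620) = 4699/5000 ≈ 0.939800
step 3 [1.5y] bond c/2=23/800: DF=(8143331/8000000 − 23/800·(0.984200+0.939800))/(1+23/800) = 9357/10000 ≈ 0.935700

1 1/2 4921/5000
2 1 4699/5000
3 3/2 9357/10000
f(0.5y,1.5y) = ((4921/5000)/(9357/10000) − 1)/(1) = 485/9357 ≈ 5.1833%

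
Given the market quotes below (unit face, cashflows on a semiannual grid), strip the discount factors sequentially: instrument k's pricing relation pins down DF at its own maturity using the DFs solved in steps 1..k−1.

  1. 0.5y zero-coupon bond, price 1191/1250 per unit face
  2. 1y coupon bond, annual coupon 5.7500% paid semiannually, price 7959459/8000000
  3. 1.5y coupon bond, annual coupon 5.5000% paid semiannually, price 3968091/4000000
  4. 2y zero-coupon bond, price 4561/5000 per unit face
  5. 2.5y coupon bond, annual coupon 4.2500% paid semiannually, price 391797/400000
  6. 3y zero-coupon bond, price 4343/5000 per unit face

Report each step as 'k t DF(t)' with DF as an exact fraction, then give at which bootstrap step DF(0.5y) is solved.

1 1/2 1191/1250
2 1 1881/2000
3 3/2 2287/2500
4 2 4561/5000
5 5/2 8817/10000
6 3 4343/5000
DF(0.5y) is solved at step 1

step 1 [0.5y] zero: DF = P = 1191/1250 ≈ 0.952800
step 2 [1y] bond c/2=23/800: DF=(7959459/8000000 − 23/800·(0.952800))/(1+23/800) = 1881/2000 ≈ 0.940500
step 3 [1.5y] bond c/2=11/400: DF=(3968091/4000000 − 11/400·(0.952800+0.940500))/(1+11/400) = 2287/2500 ≈ 0.914800
step 4 [2y] zero: DF = P = 4561/5000 ≈ 0.912200
step 5 [2.5y] bond c/2=17/800: DF=(391797/400000 − 17/800·(0.952800+0.940500+0.914800+0.912200))/(1+17/800) = 8817/10000 ≈ 0.881700
step 6 [3y] zero: DF = P = 4343/5000 ≈ 0.868600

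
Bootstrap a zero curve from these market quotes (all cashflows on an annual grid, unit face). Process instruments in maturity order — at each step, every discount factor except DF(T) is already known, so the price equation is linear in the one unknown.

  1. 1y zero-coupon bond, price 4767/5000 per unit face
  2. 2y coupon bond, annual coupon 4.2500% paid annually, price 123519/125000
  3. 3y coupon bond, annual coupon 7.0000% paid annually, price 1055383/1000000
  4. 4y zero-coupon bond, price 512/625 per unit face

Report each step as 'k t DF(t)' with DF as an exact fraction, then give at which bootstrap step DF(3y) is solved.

1 1 4767/5000
2 2 909/1000
3 3 1729/2000
4 4 512/625
DF(3y) is solved at step 3

step 1 [1y] zero: DF = P = 4767/5000 ≈ 0.953400
step 2 [2y] bond c/1=17/400: DF=(123519/125000 − 17/400·(0.953400))/(1+17/400) = 909/1000 ≈ 0.909000
step 3 [3y] bond c/1=7/100: DF=(1055383/1000000 − 7/100·(0.953400+0.909000))/(1+7/100) = 1729/2000 ≈ 0.864500
step 4 [4y] zero: DF = P = 512/625 ≈ 0.819200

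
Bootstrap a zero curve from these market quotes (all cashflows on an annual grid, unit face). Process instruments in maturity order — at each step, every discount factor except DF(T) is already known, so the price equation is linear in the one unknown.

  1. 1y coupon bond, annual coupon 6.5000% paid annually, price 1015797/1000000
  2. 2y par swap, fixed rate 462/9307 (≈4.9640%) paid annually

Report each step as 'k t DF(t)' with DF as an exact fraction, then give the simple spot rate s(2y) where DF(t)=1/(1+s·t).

1 1 4769/5000
2 2 2269/2500
s(2y) = (1/(2269/2500) − 1)/(2) = 231/4538 ≈ 5.0903%

step 1 [1y] bond c/1=13/200: DF=(1015797/1000000 − 13/200·(0))/(1+13/200) = 4769/5000 ≈ 0.953800
step 2 [2y] swap r/1=462/9307: DF=(1 − 462/9307·(0.953800))/(1+462/9307) = 2269/2500 ≈ 0.907600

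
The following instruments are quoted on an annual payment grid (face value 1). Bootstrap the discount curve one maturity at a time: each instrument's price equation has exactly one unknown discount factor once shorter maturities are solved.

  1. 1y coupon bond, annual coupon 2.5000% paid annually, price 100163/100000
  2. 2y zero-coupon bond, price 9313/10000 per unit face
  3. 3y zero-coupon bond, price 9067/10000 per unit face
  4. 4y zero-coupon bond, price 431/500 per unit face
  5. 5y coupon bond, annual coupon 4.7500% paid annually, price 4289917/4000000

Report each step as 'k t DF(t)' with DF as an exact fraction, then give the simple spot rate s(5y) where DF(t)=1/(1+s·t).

1 1 2443/2500
2 2 9313/10000
3 3 9067/10000
4 4 431/500
5 5 8571/10000
s(5y) = (1/(8571/10000) − 1)/(5) = 1429/42855 ≈ 3.3345%

step 1 [1y] bond c/1=1/40: DF=(100163/100000 − 1/40·(0))/(1+1/40) = 2443/2500 ≈ 0.977200
step 2 [2y] zero: DF = P = 9313/10000 ≈ 0.931300
step 3 [3y] zero: DF = P = 9067/10000 ≈ 0.906700
step 4 [4y] zero: DF = P = 431/500 ≈ 0.862000
step 5 [5y] bond c/1=19/400: DF=(4289917/4000000 − 19/400·(0.977200+0.931300+0.906700+0.862000))/(1+19/400) = 8571/10000 ≈ 0.857100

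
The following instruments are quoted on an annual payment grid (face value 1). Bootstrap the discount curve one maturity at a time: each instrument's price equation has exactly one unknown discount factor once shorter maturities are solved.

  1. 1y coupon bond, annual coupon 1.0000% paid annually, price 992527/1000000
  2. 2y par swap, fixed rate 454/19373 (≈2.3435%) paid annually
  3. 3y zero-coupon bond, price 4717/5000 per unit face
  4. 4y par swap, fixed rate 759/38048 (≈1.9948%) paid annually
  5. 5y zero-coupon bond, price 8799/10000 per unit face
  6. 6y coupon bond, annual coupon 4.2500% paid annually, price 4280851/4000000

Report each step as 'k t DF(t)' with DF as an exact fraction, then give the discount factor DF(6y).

step 1 [1y] bond c/1=1/100: DF=(992527/1000000 − 1/100·(0))/(1+1/100) = 9827/10000 ≈ 0.982700
step 2 [2y] swap r/1=454/19373: DF=(1 − 454/19373·(0.982700))/(1+454/19373) = 4773/5000 ≈ 0.954600
step 3 [3y] zero: DF = P = 4717/5000 ≈ 0.943400
step 4 [4y] swap r/1=759/38048: DF=(1 − 759/38048·(0.982700+0.954600+0.943400))/(1+759/38048) = 9241/10000 ≈ 0.924100
step 5 [5y] zero: DF = P = 8799/10000 ≈ 0.879900
step 6 [6y] bond c/1=17/400: DF=(4280851/4000000 − 17/400·(0.982700+0.954600+0.943400+0.924100+0.879900))/(1+17/400) = 2089/2500 ≈ 0.835600

1 1 9827/10000
2 2 4773/5000
3 3 4717/5000
4 4 9241/10000
5 5 8799/10000
6 6 2089/2500
DF(6y) = 2089/2500 ≈ 0.835600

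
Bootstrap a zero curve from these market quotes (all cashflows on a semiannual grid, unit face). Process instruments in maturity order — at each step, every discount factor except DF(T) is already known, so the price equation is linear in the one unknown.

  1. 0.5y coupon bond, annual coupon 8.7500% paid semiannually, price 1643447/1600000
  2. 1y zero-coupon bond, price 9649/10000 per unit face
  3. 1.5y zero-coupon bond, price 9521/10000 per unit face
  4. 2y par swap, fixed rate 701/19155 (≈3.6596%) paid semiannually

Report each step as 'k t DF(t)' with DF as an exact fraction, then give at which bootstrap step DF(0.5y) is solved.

1 1/2 9841/10000
2 1 9649/10000
3 3/2 9521/10000
4 2 9299/10000
DF(0.5y) is solved at step 1

step 1 [0.5y] bond c/2=7/160: DF=(1643447/1600000 − 7/160·(0))/(1+7/160) = 9841/10000 ≈ 0.984100
step 2 [1y] zero: DF = P = 9649/10000 ≈ 0.964900
step 3 [1.5y] zero: DF = P = 9521/10000 ≈ 0.952100
step 4 [2y] swap r/2=701/38310: DF=(1 − 701/38310·(0.984100+0.964900+0.952100))/(1+701/38310) = 9299/10000 ≈ 0.929900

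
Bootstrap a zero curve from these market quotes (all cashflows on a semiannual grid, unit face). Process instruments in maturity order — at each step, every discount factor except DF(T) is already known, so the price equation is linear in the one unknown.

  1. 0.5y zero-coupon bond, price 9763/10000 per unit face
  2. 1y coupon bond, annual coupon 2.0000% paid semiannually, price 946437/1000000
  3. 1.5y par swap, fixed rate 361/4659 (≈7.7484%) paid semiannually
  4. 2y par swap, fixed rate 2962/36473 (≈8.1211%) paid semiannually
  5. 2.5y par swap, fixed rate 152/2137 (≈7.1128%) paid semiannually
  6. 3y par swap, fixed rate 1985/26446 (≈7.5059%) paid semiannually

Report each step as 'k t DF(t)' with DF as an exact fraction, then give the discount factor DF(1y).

step 1 [0.5y] zero: DF = P = 9763/10000 ≈ 0.976300
step 2 [1y] bond c/2=1/100: DF=(946437/1000000 − 1/100·(0.976300))/(1+1/100) = 4637/5000 ≈ 0.927400
step 3 [1.5y] swap r/2=361/9318: DF=(1 − 361/9318·(0.976300+0.927400))/(1+361/9318) = 8917/10000 ≈ 0.891700
step 4 [2y] swap r/2=1481/36473: DF=(1 − 1481/36473·(0.976300+0.927400+0.891700))/(1+1481/36473) = 8519/10000 ≈ 0.851900
step 5 [2.5y] swap r/2=76/2137: DF=(1 − 76/2137·(0.976300+0.927400+0.891700+0.851900))/(1+76/2137) = 2101/2500 ≈ 0.840400
step 6 [3y] swap r/2=1985/52892: DF=(1 − 1985/52892·(0.976300+0.927400+0.891700+0.851900+0.840400))/(1+1985/52892) = 1603/2000 ≈ 0.801500

1 1/2 9763/10000
2 1 4637/5000
3 3/2 8917/10000
4 2 8519/10000
5 5/2 2101/2500
6 3 1603/2000
DF(1y) = 4637/5000 ≈ 0.927400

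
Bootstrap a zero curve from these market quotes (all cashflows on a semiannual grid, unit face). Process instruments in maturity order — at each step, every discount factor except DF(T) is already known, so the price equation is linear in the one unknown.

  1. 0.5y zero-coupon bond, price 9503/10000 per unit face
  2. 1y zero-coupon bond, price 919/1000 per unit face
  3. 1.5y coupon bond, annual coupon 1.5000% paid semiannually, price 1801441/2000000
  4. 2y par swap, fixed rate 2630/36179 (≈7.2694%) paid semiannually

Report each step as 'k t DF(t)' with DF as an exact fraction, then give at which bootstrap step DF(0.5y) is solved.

1 1/2 9503/10000
2 1 919/1000
3 3/2 8801/10000
4 2 1737/2000
DF(0.5y) is solved at step 1

step 1 [0.5y] zero: DF = P = 9503/10000 ≈ 0.950300
step 2 [1y] zero: DF = P = 919/1000 ≈ 0.919000
step 3 [1.5y] bond c/2=3/400: DF=(1801441/2000000 − 3/400·(0.950300+0.919000))/(1+3/400) = 8801/10000 ≈ 0.880100
step 4 [2y] swap r/2=1315/36179: DF=(1 − 1315/36179·(0.950300+0.919000+0.880100))/(1+1315/36179) = 1737/2000 ≈ 0.868500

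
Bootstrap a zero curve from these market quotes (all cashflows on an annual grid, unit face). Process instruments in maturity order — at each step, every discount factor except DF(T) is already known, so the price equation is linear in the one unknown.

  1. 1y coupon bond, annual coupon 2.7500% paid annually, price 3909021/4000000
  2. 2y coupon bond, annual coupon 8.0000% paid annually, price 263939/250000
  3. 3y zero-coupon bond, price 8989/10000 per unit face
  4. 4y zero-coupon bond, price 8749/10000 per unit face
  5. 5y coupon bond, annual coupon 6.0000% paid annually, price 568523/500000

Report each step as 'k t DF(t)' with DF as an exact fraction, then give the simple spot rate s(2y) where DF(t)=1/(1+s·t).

step 1 [1y] bond c/1=11/400: DF=(3909021/4000000 − 11/400·(0))/(1+11/400) = 9511/10000 ≈ 0.951100
step 2 [2y] bond c/1=2/25: DF=(263939/250000 − 2/25·(0.951100))/(1+2/25) = 9071/10000 ≈ 0.907100
step 3 [3y] zero: DF = P = 8989/10000 ≈ 0.898900
step 4 [4y] zero: DF = P = 8749/10000 ≈ 0.874900
step 5 [5y] bond c/1=3/50: DF=(568523/500000 − 3/50·(0.951100+0.907100+0.898900+0.874900))/(1+3/50) = 8671/10000 ≈ 0.867100

1 1 9511/10000
2 2 9071/10000
3 3 8989/10000
4 4 8749/10000
5 5 8671/10000
s(2y) = (1/(9071/10000) − 1)/(2) = 929/18142 ≈ 5.1207%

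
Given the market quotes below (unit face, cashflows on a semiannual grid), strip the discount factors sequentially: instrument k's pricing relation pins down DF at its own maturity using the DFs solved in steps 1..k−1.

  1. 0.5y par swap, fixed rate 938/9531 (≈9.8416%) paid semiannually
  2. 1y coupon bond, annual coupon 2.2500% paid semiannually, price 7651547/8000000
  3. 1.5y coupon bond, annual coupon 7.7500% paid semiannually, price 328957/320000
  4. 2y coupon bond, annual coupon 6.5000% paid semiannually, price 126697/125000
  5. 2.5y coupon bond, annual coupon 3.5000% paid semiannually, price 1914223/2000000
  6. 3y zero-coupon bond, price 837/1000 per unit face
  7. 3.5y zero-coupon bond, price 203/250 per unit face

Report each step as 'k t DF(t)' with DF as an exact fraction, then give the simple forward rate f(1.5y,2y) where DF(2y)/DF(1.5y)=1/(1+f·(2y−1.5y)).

step 1 [0.5y] swap r/2=469/9531: DF=(1 − 469/9531·(0))/(1+469/9531) = 9531/10000 ≈ 0.953100
step 2 [1y] bond c/2=9/800: DF=(7651547/8000000 − 9/800·(0.953100))/(1+9/800) = 1169/1250 ≈ 0.935200
step 3 [1.5y] bond c/2=31/800: DF=(328957/320000 − 31/800·(0.953100+0.935200))/(1+31/800) = 1149/1250 ≈ 0.919200
step 4 [2y] bond c/2=13/400: DF=(126697/125000 − 13/400·(0.953100+0.935200+0.919200))/(1+13/400) = 8933/10000 ≈ 0.893300
step 5 [2.5y] bond c/2=7/400: DF=(1914223/2000000 − 7/400·(0.953100+0.935200+0.919200+0.893300))/(1+7/400) = 877/1000 ≈ 0.877000
step 6 [3y] zero: DF = P = 837/1000 ≈ 0.837000
step 7 [3.5y] zero: DF = P = 203/250 ≈ 0.812000

1 1/2 9531/10000
2 1 1169/1250
3 3/2 1149/1250
4 2 8933/10000
5 5/2 877/1000
6 3 837/1000
7 7/2 203/250
f(1.5y,2y) = ((1149/1250)/(8933/10000) − 1)/(1/2) = 518/8933 ≈ 5.7987%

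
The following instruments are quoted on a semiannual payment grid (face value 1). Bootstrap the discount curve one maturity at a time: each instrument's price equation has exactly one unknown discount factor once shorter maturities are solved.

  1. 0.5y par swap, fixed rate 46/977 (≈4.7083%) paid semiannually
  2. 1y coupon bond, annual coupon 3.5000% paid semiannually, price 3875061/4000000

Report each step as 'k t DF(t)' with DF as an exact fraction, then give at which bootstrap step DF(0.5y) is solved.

1 1/2 977/1000
2 1 9353/10000
DF(0.5y) is solved at step 1

step 1 [0.5y] swap r/2=23/977: DF=(1 − 23/977·(0))/(1+23/977) = 977/1000 ≈ 0.977000
step 2 [1y] bond c/2=7/400: DF=(3875061/4000000 − 7/400·(0.977000))/(1+7/400) = 9353/10000 ≈ 0.935300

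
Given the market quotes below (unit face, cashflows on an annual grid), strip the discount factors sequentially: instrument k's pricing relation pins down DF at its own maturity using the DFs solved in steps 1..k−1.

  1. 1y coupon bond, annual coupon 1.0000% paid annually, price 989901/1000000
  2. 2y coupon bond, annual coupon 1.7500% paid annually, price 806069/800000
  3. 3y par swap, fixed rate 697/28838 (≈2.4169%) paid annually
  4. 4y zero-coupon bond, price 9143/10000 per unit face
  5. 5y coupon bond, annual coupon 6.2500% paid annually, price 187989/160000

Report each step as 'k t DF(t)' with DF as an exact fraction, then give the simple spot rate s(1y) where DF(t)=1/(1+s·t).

1 1 9801/10000
2 2 4867/5000
3 3 9303/10000
4 4 9143/10000
5 5 1103/1250
s(1y) = (1/(9801/10000) − 1)/(1) = 199/9801 ≈ 2.0304%

step 1 [1y] bond c/1=1/100: DF=(989901/1000000 − 1/100·(0))/(1+1/100) = 9801/10000 ≈ 0.980100
step 2 [2y] bond c/1=7/400: DF=(806069/800000 − 7/400·(0.980100))/(1+7/400) = 4867/5000 ≈ 0.973400
step 3 [3y] swap r/1=697/28838: DF=(1 − 697/28838·(0.980100+0.973400))/(1+697/28838) = 9303/10000 ≈ 0.930300
step 4 [4y] zero: DF = P = 9143/10000 ≈ 0.914300
step 5 [5y] bond c/1=1/16: DF=(187989/160000 − 1/16·(0.980100+0.973400+0.930300+0.914300))/(1+1/16) = 1103/1250 ≈ 0.882400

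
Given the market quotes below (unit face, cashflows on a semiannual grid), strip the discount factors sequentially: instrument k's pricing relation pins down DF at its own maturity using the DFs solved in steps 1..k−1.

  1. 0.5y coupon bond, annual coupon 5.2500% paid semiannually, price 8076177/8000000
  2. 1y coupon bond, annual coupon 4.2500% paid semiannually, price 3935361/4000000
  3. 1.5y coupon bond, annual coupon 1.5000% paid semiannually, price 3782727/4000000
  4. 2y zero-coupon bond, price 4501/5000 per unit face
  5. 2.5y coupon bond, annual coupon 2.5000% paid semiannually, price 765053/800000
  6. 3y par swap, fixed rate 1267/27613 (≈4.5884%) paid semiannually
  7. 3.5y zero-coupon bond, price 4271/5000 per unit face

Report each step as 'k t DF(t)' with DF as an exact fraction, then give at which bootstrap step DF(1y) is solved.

1 1/2 9837/10000
2 1 9429/10000
3 3/2 9243/10000
4 2 4501/5000
5 5/2 4491/5000
6 3 8733/10000
7 7/2 4271/5000
DF(1y) is solved at step 2

step 1 [0.5y] bond c/2=21/800: DF=(8076177/8000000 − 21/800·(0))/(1+21/800) = 9837/10000 ≈ 0.983700
step 2 [1y] bond c/2=17/800: DF=(3935361/4000000 − 17/800·(0.983700))/(1+17/800) = 9429/10000 ≈ 0.942900
step 3 [1.5y] bond c/2=3/400: DF=(3782727/4000000 − 3/400·(0.983700+0.942900))/(1+3/400) = 9243/10000 ≈ 0.924300
step 4 [2y] zero: DF = P = 4501/5000 ≈ 0.900200
step 5 [2.5y] bond c/2=1/80: DF=(765053/800000 − 1/80·(0.983700+0.942900+0.924300+0.900200))/(1+1/80) = 4491/5000 ≈ 0.898200
step 6 [3y] swap r/2=1267/55226: DF=(1 − 1267/55226·(0.983700+0.942900+0.924300+0.900200+0.898200))/(1+1267/55226) = 8733/10000 ≈ 0.873300
step 7 [3.5y] zero: DF = P = 4271/5000 ≈ 0.854200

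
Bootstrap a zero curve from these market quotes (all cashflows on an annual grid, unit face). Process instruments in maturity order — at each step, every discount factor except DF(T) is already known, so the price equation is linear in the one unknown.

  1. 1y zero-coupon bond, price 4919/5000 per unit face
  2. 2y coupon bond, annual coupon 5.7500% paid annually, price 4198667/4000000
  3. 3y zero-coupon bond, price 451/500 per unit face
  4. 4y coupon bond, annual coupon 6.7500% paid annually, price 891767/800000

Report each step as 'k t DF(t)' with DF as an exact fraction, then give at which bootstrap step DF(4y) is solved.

1 1 4919/5000
2 2 9391/10000
3 3 451/500
4 4 541/625
DF(4y) is solved at step 4

step 1 [1y] zero: DF = P = 4919/5000 ≈ 0.983800
step 2 [2y] bond c/1=23/400: DF=(4198667/4000000 − 23/400·(0.983800))/(1+23/400) = 9391/10000 ≈ 0.939100
step 3 [3y] zero: DF = P = 451/500 ≈ 0.902000
step 4 [4y] bond c/1=27/400: DF=(891767/800000 − 27/400·(0.983800+0.939100+0.902000))/(1+27/400) = 541/625 ≈ 0.865600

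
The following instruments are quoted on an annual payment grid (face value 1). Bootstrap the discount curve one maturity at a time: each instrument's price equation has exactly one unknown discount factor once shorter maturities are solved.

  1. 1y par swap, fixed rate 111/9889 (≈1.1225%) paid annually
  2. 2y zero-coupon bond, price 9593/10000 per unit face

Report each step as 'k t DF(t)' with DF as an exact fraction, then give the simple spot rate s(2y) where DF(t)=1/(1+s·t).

1 1 9889/10000
2 2 9593/10000
s(2y) = (1/(9593/10000) − 1)/(2) = 407/19186 ≈ 2.1213%

step 1 [1y] swap r/1=111/9889: DF=(1 − 111/9889·(0))/(1+111/9889) = 9889/10000 ≈ 0.988900
step 2 [2y] zero: DF = P = 9593/10000 ≈ 0.959300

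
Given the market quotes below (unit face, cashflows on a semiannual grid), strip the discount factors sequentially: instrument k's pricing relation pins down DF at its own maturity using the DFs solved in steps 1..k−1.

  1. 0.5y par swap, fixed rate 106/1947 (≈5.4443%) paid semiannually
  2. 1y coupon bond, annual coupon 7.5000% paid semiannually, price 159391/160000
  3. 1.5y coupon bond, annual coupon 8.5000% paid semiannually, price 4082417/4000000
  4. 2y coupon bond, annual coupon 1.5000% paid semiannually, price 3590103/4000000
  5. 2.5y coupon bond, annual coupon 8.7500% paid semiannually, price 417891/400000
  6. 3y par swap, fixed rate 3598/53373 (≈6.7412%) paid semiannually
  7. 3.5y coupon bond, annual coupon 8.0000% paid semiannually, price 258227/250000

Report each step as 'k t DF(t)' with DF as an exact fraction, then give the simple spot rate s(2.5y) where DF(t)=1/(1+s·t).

1 1/2 1947/2000
2 1 37/40
3 3/2 1127/1250
4 2 87/100
5 5/2 8471/10000
6 3 8201/10000
7 7/2 7879/10000
s(2.5y) = (1/(8471/10000) − 1)/(5/2) = 3058/42355 ≈ 7.2199%

step 1 [0.5y] swap r/2=53/1947: DF=(1 − 53/1947·(0))/(1+53/1947) = 1947/2000 ≈ 0.973500
step 2 [1y] bond c/2=3/80: DF=(159391/160000 − 3/80·(0.973500))/(1+3/80) = 37/40 ≈ 0.925000
step 3 [1.5y] bond c/2=17/400: DF=(4082417/4000000 − 17/400·(0.973500+0.925000))/(1+17/400) = 1127/1250 ≈ 0.901600
step 4 [2y] bond c/2=3/400: DF=(3590103/4000000 − 3/400·(0.973500+0.925000+0.901600))/(1+3/400) = 87/100 ≈ 0.870000
step 5 [2.5y] bond c/2=7/160: DF=(417891/400000 − 7/160·(0.973500+0.925000+0.901600+0.870000))/(1+7/160) = 8471/10000 ≈ 0.847100
step 6 [3y] swap r/2=1799/53373: DF=(1 − 1799/53373·(0.973500+0.925000+0.901600+0.870000+0.847100))/(1+1799/53373) = 8201/10000 ≈ 0.820100
step 7 [3.5y] bond c/2=1/25: DF=(258227/250000 − 1/25·(0.973500+0.925000+0.901600+0.870000+0.847100+0.820100))/(1+1/25) = 7879/10000 ≈ 0.787900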